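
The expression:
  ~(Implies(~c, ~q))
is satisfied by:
  {q: True, c: False}


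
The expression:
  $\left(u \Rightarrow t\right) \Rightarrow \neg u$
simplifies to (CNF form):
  $\neg t \vee \neg u$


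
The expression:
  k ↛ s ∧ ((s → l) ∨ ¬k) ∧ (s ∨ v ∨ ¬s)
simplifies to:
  k ∧ ¬s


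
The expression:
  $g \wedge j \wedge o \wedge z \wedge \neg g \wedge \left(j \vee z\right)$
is never true.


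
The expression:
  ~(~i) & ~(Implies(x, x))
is never true.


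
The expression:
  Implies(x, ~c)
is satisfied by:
  {c: False, x: False}
  {x: True, c: False}
  {c: True, x: False}


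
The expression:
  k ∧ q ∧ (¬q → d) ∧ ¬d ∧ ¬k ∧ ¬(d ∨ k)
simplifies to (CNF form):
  False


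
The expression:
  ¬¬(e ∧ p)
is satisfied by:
  {p: True, e: True}


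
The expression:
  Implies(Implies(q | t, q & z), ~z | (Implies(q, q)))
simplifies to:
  True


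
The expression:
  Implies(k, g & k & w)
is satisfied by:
  {w: True, g: True, k: False}
  {w: True, g: False, k: False}
  {g: True, w: False, k: False}
  {w: False, g: False, k: False}
  {w: True, k: True, g: True}


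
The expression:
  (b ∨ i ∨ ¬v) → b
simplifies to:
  b ∨ (v ∧ ¬i)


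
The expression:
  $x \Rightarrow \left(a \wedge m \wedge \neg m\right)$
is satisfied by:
  {x: False}


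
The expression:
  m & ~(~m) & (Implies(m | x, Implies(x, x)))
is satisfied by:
  {m: True}


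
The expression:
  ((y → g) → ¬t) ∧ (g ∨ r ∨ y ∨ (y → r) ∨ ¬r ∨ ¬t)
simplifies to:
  (y ∧ ¬g) ∨ ¬t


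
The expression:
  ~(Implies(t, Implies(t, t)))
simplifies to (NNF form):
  False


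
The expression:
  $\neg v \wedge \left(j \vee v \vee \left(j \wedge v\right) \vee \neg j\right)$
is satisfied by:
  {v: False}


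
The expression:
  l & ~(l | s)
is never true.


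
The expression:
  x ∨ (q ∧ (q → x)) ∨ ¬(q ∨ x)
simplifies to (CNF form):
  x ∨ ¬q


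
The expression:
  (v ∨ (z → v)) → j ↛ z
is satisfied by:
  {j: True, z: False, v: False}
  {v: True, j: True, z: False}
  {j: True, z: True, v: False}
  {z: True, v: False, j: False}


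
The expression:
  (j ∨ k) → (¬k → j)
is always true.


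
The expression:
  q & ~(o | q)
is never true.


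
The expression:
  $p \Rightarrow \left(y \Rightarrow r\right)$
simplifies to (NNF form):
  $r \vee \neg p \vee \neg y$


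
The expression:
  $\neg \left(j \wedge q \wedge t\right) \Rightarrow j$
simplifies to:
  $j$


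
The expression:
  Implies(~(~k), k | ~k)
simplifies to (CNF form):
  True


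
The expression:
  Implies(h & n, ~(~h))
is always true.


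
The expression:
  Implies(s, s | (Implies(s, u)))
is always true.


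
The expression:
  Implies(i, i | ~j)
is always true.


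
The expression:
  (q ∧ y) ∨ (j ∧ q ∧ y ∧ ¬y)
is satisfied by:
  {y: True, q: True}


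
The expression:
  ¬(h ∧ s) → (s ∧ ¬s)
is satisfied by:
  {h: True, s: True}


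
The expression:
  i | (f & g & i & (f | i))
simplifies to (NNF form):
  i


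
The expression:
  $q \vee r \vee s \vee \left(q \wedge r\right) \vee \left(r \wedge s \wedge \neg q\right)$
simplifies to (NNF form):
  $q \vee r \vee s$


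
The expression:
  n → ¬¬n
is always true.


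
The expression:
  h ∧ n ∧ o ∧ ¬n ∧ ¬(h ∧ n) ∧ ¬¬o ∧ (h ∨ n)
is never true.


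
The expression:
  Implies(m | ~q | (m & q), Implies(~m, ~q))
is always true.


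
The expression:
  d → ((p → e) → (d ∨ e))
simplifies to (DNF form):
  True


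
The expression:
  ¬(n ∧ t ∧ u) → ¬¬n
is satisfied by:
  {n: True}


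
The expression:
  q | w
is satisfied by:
  {q: True, w: True}
  {q: True, w: False}
  {w: True, q: False}


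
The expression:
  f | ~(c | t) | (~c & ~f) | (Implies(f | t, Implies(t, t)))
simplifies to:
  True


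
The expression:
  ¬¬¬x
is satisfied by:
  {x: False}


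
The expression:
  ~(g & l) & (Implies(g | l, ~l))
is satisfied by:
  {l: False}


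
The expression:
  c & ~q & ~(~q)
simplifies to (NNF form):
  False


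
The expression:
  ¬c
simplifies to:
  ¬c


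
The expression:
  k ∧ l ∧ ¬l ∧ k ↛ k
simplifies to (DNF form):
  False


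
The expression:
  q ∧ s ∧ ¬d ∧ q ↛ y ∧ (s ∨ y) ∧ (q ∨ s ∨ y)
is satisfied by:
  {s: True, q: True, d: False, y: False}


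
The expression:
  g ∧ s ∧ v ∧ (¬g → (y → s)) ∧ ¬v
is never true.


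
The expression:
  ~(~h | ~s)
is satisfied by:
  {h: True, s: True}


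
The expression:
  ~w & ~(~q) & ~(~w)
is never true.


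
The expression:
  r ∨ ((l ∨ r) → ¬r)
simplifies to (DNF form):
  True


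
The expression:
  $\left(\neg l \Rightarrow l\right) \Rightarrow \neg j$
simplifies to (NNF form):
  $\neg j \vee \neg l$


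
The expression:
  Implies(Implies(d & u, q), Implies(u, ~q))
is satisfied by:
  {u: False, q: False}
  {q: True, u: False}
  {u: True, q: False}


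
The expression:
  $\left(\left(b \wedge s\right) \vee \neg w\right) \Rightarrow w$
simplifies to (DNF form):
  $w$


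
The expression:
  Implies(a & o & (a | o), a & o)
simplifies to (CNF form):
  True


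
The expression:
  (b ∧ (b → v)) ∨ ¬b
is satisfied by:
  {v: True, b: False}
  {b: False, v: False}
  {b: True, v: True}


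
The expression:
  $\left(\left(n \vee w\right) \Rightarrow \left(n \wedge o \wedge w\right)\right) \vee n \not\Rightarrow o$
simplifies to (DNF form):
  $\left(n \wedge w\right) \vee \left(\neg n \wedge \neg w\right) \vee \left(\neg o \wedge \neg w\right)$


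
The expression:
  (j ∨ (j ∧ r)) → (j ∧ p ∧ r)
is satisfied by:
  {r: True, p: True, j: False}
  {r: True, p: False, j: False}
  {p: True, r: False, j: False}
  {r: False, p: False, j: False}
  {j: True, r: True, p: True}


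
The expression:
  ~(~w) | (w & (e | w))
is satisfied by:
  {w: True}


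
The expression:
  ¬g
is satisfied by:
  {g: False}


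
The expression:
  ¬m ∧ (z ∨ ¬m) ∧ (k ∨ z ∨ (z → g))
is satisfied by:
  {m: False}


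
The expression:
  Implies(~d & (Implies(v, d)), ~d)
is always true.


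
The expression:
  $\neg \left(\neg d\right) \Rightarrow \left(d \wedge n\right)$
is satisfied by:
  {n: True, d: False}
  {d: False, n: False}
  {d: True, n: True}


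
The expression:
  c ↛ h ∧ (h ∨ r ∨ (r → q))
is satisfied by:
  {c: True, h: False}


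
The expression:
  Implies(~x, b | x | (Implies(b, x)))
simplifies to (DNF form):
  True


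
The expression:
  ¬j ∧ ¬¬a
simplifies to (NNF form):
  a ∧ ¬j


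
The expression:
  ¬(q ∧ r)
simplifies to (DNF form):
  ¬q ∨ ¬r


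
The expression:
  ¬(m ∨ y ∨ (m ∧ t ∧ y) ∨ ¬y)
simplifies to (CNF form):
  False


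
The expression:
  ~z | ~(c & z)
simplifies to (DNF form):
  ~c | ~z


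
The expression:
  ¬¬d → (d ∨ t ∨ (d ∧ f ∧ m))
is always true.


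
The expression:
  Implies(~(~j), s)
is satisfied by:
  {s: True, j: False}
  {j: False, s: False}
  {j: True, s: True}


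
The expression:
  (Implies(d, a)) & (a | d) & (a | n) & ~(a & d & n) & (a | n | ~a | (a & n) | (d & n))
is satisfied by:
  {a: True, d: False, n: False}
  {a: True, n: True, d: False}
  {a: True, d: True, n: False}


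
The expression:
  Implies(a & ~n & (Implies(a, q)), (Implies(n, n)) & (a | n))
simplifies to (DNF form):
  True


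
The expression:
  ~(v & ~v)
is always true.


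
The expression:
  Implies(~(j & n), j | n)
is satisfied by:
  {n: True, j: True}
  {n: True, j: False}
  {j: True, n: False}


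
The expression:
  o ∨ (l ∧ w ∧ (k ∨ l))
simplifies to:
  o ∨ (l ∧ w)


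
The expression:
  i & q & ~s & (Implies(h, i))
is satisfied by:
  {i: True, q: True, s: False}


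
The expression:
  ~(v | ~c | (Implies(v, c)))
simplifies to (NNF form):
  False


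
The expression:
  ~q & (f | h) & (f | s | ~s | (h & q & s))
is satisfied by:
  {h: True, f: True, q: False}
  {h: True, q: False, f: False}
  {f: True, q: False, h: False}


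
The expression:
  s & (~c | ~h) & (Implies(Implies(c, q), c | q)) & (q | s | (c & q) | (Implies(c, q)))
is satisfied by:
  {s: True, q: True, h: False, c: False}
  {c: True, s: True, q: True, h: False}
  {c: True, s: True, q: False, h: False}
  {h: True, s: True, q: True, c: False}


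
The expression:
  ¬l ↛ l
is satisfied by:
  {l: False}


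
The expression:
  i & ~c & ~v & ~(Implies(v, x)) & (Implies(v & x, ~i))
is never true.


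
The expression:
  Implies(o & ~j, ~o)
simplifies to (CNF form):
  j | ~o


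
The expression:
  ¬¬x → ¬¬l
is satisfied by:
  {l: True, x: False}
  {x: False, l: False}
  {x: True, l: True}


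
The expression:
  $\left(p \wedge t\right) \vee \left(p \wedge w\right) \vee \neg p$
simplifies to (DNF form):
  $t \vee w \vee \neg p$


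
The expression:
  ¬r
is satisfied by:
  {r: False}


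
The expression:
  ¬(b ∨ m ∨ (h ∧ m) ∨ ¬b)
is never true.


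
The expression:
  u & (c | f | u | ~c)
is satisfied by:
  {u: True}


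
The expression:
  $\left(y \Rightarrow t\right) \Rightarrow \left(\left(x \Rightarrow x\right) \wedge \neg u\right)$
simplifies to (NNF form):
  $\left(y \wedge \neg t\right) \vee \neg u$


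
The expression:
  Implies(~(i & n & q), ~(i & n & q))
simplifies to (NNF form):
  True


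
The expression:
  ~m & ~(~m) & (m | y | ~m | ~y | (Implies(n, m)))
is never true.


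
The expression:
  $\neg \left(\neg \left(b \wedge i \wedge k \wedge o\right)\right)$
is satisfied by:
  {i: True, b: True, o: True, k: True}


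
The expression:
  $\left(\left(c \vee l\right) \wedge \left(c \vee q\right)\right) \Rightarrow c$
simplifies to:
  $c \vee \neg l \vee \neg q$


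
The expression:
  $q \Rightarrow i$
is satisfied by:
  {i: True, q: False}
  {q: False, i: False}
  {q: True, i: True}


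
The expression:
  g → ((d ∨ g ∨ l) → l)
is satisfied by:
  {l: True, g: False}
  {g: False, l: False}
  {g: True, l: True}


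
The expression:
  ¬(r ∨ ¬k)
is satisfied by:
  {k: True, r: False}


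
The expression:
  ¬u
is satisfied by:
  {u: False}


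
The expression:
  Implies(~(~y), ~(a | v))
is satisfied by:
  {v: False, y: False, a: False}
  {a: True, v: False, y: False}
  {v: True, a: False, y: False}
  {a: True, v: True, y: False}
  {y: True, a: False, v: False}


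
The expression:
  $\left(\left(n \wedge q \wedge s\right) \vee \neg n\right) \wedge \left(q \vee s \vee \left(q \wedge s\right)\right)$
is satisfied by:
  {q: True, s: True, n: False}
  {q: True, s: False, n: False}
  {s: True, q: False, n: False}
  {n: True, q: True, s: True}


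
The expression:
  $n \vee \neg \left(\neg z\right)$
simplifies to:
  $n \vee z$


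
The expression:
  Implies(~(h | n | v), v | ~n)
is always true.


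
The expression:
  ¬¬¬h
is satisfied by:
  {h: False}


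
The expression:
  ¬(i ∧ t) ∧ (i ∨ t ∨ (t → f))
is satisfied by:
  {t: False, i: False}
  {i: True, t: False}
  {t: True, i: False}


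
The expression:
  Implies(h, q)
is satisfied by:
  {q: True, h: False}
  {h: False, q: False}
  {h: True, q: True}


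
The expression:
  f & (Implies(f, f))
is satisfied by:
  {f: True}


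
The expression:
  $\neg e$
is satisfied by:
  {e: False}


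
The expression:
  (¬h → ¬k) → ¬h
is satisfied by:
  {h: False}


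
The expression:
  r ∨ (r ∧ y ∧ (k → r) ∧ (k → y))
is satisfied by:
  {r: True}


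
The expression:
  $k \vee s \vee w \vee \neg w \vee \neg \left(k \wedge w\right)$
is always true.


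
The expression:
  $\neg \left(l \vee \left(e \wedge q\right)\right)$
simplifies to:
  $\neg l \wedge \left(\neg e \vee \neg q\right)$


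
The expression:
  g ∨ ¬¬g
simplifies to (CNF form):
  g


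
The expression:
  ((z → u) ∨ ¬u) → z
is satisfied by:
  {z: True}


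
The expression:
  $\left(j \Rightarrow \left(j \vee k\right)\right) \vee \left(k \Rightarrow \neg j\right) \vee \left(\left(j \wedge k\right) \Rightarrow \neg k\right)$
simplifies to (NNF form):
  $\text{True}$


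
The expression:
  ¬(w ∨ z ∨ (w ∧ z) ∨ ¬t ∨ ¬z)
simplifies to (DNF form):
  False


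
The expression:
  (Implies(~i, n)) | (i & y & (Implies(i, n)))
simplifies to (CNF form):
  i | n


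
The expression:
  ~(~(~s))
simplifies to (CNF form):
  ~s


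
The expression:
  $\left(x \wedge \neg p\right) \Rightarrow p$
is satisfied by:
  {p: True, x: False}
  {x: False, p: False}
  {x: True, p: True}


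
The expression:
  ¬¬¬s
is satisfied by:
  {s: False}


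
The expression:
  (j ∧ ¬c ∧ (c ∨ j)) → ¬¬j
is always true.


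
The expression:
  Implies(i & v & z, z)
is always true.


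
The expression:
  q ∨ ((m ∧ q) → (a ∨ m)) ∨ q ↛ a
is always true.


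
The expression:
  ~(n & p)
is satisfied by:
  {p: False, n: False}
  {n: True, p: False}
  {p: True, n: False}


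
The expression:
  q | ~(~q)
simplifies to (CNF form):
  q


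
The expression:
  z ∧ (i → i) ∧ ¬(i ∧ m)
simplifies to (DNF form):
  (z ∧ ¬i) ∨ (z ∧ ¬m)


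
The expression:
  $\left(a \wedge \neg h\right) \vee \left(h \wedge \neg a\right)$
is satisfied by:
  {a: True, h: False}
  {h: True, a: False}


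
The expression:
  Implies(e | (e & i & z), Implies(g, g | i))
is always true.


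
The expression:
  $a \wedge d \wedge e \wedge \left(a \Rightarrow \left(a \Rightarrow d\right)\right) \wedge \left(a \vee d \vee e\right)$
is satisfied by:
  {a: True, e: True, d: True}


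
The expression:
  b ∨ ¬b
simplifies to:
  True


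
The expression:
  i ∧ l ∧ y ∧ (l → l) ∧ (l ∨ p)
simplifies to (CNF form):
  i ∧ l ∧ y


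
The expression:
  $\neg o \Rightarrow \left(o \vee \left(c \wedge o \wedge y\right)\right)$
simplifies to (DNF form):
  $o$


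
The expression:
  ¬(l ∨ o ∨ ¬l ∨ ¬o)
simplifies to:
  False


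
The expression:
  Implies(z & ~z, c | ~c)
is always true.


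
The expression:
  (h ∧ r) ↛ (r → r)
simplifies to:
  False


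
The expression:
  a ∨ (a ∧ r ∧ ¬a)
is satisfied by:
  {a: True}


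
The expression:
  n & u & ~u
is never true.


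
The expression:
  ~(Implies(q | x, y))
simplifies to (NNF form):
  ~y & (q | x)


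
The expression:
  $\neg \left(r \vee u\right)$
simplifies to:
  $\neg r \wedge \neg u$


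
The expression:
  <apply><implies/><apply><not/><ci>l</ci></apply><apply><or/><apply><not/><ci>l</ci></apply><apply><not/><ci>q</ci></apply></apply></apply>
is always true.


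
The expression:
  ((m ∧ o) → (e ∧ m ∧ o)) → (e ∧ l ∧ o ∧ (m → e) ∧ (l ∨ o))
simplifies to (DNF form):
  (e ∧ l ∧ o) ∨ (e ∧ o ∧ ¬e) ∨ (l ∧ m ∧ o) ∨ (m ∧ o ∧ ¬e)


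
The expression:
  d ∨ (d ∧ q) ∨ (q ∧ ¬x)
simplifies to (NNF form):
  d ∨ (q ∧ ¬x)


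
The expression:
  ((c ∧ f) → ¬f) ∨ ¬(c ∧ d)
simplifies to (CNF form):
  ¬c ∨ ¬d ∨ ¬f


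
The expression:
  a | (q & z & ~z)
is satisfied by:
  {a: True}


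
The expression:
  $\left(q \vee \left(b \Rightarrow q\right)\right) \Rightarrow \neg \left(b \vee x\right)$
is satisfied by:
  {q: False, x: False, b: False}
  {b: True, q: False, x: False}
  {b: True, x: True, q: False}
  {q: True, x: False, b: False}


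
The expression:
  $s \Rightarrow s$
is always true.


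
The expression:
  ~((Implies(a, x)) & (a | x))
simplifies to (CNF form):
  ~x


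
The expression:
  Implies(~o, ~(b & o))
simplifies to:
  True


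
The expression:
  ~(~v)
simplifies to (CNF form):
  v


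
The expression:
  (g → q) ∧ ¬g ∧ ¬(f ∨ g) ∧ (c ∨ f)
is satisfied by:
  {c: True, g: False, f: False}


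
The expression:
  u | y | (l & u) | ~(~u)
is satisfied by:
  {y: True, u: True}
  {y: True, u: False}
  {u: True, y: False}


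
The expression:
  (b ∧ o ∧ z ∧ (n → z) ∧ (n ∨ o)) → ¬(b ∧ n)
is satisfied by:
  {o: False, z: False, n: False, b: False}
  {b: True, o: False, z: False, n: False}
  {n: True, o: False, z: False, b: False}
  {b: True, n: True, o: False, z: False}
  {z: True, b: False, o: False, n: False}
  {b: True, z: True, o: False, n: False}
  {n: True, z: True, b: False, o: False}
  {b: True, n: True, z: True, o: False}
  {o: True, n: False, z: False, b: False}
  {b: True, o: True, n: False, z: False}
  {n: True, o: True, b: False, z: False}
  {b: True, n: True, o: True, z: False}
  {z: True, o: True, n: False, b: False}
  {b: True, z: True, o: True, n: False}
  {n: True, z: True, o: True, b: False}


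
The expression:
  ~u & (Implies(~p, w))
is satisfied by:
  {p: True, w: True, u: False}
  {p: True, w: False, u: False}
  {w: True, p: False, u: False}


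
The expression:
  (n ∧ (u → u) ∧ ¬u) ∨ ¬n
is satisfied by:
  {u: False, n: False}
  {n: True, u: False}
  {u: True, n: False}


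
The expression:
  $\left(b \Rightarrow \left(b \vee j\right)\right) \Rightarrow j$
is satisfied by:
  {j: True}


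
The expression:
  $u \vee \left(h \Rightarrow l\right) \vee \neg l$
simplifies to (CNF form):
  $\text{True}$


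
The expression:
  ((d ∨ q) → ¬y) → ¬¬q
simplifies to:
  q ∨ (d ∧ y)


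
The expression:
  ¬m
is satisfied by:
  {m: False}


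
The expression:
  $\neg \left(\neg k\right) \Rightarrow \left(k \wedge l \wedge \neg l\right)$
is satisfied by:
  {k: False}


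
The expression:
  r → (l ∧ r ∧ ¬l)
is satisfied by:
  {r: False}


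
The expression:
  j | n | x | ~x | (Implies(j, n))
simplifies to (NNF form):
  True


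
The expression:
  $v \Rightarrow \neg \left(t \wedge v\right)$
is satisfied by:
  {v: False, t: False}
  {t: True, v: False}
  {v: True, t: False}


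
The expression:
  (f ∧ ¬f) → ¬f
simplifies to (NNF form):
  True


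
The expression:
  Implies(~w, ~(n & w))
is always true.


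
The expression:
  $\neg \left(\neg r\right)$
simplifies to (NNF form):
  $r$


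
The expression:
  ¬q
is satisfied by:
  {q: False}


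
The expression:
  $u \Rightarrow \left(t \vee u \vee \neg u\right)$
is always true.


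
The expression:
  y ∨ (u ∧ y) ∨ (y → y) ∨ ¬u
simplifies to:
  True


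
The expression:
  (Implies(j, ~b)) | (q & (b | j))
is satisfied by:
  {q: True, b: False, j: False}
  {q: False, b: False, j: False}
  {j: True, q: True, b: False}
  {j: True, q: False, b: False}
  {b: True, q: True, j: False}
  {b: True, q: False, j: False}
  {b: True, j: True, q: True}


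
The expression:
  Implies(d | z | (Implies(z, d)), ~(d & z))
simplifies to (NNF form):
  ~d | ~z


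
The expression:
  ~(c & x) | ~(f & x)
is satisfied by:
  {c: False, x: False, f: False}
  {f: True, c: False, x: False}
  {x: True, c: False, f: False}
  {f: True, x: True, c: False}
  {c: True, f: False, x: False}
  {f: True, c: True, x: False}
  {x: True, c: True, f: False}


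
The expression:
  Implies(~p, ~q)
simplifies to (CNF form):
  p | ~q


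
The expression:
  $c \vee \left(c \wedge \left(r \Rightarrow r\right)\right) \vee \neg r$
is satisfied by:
  {c: True, r: False}
  {r: False, c: False}
  {r: True, c: True}


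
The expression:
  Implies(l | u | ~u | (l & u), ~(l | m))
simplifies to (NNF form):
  ~l & ~m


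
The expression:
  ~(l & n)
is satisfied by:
  {l: False, n: False}
  {n: True, l: False}
  {l: True, n: False}


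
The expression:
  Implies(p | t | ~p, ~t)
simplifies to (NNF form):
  ~t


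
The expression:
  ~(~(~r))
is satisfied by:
  {r: False}


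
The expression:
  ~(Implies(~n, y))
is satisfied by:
  {n: False, y: False}


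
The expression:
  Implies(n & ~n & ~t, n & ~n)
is always true.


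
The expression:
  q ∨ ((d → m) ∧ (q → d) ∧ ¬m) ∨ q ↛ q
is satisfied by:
  {q: True, m: False, d: False}
  {d: True, q: True, m: False}
  {q: True, m: True, d: False}
  {d: True, q: True, m: True}
  {d: False, m: False, q: False}


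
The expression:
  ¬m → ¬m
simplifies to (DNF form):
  True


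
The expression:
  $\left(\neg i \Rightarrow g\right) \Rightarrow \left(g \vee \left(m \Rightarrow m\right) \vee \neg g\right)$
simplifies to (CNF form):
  $\text{True}$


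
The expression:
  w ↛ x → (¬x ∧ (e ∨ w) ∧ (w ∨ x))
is always true.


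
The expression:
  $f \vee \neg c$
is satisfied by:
  {f: True, c: False}
  {c: False, f: False}
  {c: True, f: True}


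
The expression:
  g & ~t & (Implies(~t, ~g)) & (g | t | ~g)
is never true.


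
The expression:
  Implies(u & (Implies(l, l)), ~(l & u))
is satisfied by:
  {l: False, u: False}
  {u: True, l: False}
  {l: True, u: False}


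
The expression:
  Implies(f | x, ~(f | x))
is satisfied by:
  {x: False, f: False}


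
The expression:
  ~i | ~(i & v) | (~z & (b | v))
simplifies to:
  ~i | ~v | ~z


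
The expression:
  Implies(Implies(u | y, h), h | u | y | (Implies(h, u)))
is always true.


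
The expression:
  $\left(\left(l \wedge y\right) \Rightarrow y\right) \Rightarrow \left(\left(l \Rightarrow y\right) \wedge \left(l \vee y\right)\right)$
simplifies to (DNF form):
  $y$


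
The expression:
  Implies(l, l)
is always true.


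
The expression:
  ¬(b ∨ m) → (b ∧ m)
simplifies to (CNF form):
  b ∨ m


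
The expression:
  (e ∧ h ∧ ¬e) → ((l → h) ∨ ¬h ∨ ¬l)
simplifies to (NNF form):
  True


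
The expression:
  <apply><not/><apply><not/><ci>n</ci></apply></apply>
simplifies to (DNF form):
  <ci>n</ci>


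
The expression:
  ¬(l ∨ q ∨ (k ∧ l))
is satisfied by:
  {q: False, l: False}


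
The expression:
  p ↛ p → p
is always true.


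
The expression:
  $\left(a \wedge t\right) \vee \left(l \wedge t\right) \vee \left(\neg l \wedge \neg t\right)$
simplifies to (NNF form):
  $\left(a \wedge \neg l\right) \vee \left(l \wedge t\right) \vee \left(\neg l \wedge \neg t\right)$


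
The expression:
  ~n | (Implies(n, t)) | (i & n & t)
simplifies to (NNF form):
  t | ~n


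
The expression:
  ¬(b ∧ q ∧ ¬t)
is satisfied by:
  {t: True, q: False, b: False}
  {q: False, b: False, t: False}
  {b: True, t: True, q: False}
  {b: True, q: False, t: False}
  {t: True, q: True, b: False}
  {q: True, t: False, b: False}
  {b: True, q: True, t: True}


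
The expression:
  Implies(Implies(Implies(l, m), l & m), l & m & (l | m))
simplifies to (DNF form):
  m | ~l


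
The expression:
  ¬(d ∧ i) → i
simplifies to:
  i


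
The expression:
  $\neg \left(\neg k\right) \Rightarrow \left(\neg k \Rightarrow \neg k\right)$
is always true.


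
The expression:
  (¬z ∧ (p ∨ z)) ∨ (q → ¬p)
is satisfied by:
  {p: False, z: False, q: False}
  {q: True, p: False, z: False}
  {z: True, p: False, q: False}
  {q: True, z: True, p: False}
  {p: True, q: False, z: False}
  {q: True, p: True, z: False}
  {z: True, p: True, q: False}


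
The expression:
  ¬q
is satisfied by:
  {q: False}


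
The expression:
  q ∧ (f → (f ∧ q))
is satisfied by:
  {q: True}


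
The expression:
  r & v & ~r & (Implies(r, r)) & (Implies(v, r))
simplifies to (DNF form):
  False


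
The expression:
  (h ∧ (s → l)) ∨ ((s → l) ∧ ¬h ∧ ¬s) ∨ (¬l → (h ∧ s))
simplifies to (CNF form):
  h ∨ l ∨ ¬s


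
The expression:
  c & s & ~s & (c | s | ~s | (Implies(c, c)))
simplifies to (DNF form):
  False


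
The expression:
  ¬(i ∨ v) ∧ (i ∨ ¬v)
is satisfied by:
  {v: False, i: False}


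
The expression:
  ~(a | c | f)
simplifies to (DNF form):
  ~a & ~c & ~f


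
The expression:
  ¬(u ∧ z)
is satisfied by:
  {u: False, z: False}
  {z: True, u: False}
  {u: True, z: False}


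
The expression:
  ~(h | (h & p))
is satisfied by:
  {h: False}


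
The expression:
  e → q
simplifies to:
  q ∨ ¬e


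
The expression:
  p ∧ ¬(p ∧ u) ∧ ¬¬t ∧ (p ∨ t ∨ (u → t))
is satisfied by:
  {t: True, p: True, u: False}


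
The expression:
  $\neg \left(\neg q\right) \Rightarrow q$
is always true.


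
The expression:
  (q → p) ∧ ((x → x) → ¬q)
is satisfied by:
  {q: False}


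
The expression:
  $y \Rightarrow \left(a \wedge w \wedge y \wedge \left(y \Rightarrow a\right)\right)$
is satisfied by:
  {a: True, w: True, y: False}
  {a: True, w: False, y: False}
  {w: True, a: False, y: False}
  {a: False, w: False, y: False}
  {a: True, y: True, w: True}


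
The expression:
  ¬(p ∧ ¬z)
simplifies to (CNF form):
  z ∨ ¬p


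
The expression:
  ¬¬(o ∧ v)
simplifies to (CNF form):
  o ∧ v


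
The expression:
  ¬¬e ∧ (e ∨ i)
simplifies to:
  e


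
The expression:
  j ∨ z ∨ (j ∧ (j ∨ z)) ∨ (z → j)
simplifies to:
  True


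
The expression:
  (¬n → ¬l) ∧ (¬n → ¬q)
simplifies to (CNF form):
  (n ∨ ¬l) ∧ (n ∨ ¬q)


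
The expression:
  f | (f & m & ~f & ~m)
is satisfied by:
  {f: True}


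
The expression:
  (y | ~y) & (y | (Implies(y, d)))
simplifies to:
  True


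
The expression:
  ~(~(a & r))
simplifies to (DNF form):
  a & r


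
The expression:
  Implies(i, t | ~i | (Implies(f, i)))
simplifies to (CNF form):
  True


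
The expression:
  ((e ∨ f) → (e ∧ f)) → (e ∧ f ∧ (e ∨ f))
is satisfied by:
  {e: True, f: True}
  {e: True, f: False}
  {f: True, e: False}


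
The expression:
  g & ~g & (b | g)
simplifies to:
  False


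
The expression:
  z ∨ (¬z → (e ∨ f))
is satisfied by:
  {z: True, e: True, f: True}
  {z: True, e: True, f: False}
  {z: True, f: True, e: False}
  {z: True, f: False, e: False}
  {e: True, f: True, z: False}
  {e: True, f: False, z: False}
  {f: True, e: False, z: False}


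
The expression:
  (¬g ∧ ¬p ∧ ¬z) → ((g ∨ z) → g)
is always true.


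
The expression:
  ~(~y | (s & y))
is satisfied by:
  {y: True, s: False}


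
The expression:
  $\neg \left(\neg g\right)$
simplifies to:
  $g$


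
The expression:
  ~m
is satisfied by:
  {m: False}


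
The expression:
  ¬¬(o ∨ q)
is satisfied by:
  {q: True, o: True}
  {q: True, o: False}
  {o: True, q: False}


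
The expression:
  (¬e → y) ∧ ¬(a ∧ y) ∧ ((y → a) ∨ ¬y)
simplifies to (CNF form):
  e ∧ ¬y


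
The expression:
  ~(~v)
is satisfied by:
  {v: True}


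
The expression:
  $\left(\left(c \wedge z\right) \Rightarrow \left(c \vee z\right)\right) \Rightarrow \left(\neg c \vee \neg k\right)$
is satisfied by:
  {k: False, c: False}
  {c: True, k: False}
  {k: True, c: False}


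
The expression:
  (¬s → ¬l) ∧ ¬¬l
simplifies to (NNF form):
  l ∧ s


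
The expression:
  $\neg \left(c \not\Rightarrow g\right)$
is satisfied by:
  {g: True, c: False}
  {c: False, g: False}
  {c: True, g: True}


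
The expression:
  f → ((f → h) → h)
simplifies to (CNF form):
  True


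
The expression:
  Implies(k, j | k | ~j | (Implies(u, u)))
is always true.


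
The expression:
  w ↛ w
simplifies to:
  False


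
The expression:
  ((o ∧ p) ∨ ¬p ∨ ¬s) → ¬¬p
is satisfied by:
  {p: True}


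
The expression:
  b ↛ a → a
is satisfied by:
  {a: True, b: False}
  {b: False, a: False}
  {b: True, a: True}


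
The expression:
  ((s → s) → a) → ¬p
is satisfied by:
  {p: False, a: False}
  {a: True, p: False}
  {p: True, a: False}


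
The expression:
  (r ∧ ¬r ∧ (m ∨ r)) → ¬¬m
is always true.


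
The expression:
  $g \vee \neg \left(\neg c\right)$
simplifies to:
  $c \vee g$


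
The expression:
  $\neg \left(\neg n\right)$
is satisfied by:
  {n: True}


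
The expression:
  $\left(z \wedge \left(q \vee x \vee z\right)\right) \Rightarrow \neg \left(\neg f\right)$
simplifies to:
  $f \vee \neg z$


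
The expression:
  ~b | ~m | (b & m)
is always true.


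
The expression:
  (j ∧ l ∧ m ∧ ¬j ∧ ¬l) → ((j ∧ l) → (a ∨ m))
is always true.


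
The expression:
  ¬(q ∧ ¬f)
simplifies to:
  f ∨ ¬q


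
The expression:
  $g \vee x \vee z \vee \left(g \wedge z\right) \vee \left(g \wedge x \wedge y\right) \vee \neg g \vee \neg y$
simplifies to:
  $\text{True}$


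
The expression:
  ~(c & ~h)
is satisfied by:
  {h: True, c: False}
  {c: False, h: False}
  {c: True, h: True}


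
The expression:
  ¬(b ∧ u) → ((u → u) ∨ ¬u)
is always true.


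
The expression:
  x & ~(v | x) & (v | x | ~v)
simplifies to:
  False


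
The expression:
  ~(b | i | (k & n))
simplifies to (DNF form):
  (~b & ~i & ~k) | (~b & ~i & ~n)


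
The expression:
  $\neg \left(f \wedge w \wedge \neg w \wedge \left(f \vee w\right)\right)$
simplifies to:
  $\text{True}$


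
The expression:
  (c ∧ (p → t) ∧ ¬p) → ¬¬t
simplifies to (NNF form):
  p ∨ t ∨ ¬c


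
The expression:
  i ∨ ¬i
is always true.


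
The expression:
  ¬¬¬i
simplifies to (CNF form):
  ¬i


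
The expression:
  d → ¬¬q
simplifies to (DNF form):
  q ∨ ¬d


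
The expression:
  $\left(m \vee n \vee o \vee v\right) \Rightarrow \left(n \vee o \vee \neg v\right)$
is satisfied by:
  {n: True, o: True, v: False}
  {n: True, v: False, o: False}
  {o: True, v: False, n: False}
  {o: False, v: False, n: False}
  {n: True, o: True, v: True}
  {n: True, v: True, o: False}
  {o: True, v: True, n: False}


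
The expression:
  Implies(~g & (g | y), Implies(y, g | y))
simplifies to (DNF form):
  True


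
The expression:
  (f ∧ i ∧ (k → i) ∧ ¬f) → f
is always true.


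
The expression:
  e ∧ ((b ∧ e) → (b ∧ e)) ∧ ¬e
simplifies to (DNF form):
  False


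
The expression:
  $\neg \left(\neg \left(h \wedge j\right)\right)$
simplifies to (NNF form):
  $h \wedge j$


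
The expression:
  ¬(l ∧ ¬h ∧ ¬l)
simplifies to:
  True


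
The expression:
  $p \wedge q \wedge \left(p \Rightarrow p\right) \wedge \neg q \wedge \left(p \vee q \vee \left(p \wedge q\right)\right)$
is never true.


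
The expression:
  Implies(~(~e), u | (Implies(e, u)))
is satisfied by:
  {u: True, e: False}
  {e: False, u: False}
  {e: True, u: True}


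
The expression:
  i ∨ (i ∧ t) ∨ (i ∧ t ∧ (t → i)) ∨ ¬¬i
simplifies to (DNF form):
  i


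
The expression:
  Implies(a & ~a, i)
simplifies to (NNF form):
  True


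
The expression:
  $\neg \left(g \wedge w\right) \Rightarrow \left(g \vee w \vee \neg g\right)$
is always true.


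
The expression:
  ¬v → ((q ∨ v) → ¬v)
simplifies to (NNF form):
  True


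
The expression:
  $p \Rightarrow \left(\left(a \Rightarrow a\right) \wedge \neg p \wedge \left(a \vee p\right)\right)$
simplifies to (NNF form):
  $\neg p$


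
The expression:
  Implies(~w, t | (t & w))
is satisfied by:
  {t: True, w: True}
  {t: True, w: False}
  {w: True, t: False}


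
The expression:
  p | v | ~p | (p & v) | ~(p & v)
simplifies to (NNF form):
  True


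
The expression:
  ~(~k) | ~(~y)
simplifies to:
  k | y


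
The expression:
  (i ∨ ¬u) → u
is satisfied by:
  {u: True}


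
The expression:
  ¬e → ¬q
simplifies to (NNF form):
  e ∨ ¬q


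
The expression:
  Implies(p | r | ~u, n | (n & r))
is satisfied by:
  {n: True, u: True, p: False, r: False}
  {n: True, p: False, u: False, r: False}
  {r: True, n: True, u: True, p: False}
  {r: True, n: True, p: False, u: False}
  {n: True, u: True, p: True, r: False}
  {n: True, p: True, u: False, r: False}
  {n: True, r: True, p: True, u: True}
  {n: True, r: True, p: True, u: False}
  {u: True, r: False, p: False, n: False}


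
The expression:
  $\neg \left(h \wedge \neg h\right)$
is always true.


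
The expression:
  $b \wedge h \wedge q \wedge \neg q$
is never true.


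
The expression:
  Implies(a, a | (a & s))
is always true.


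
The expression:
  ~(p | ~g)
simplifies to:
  g & ~p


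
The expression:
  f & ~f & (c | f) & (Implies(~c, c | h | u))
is never true.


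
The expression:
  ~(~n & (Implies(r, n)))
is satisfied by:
  {r: True, n: True}
  {r: True, n: False}
  {n: True, r: False}


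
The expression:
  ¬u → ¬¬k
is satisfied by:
  {k: True, u: True}
  {k: True, u: False}
  {u: True, k: False}


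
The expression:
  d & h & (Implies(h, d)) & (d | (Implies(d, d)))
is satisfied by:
  {h: True, d: True}


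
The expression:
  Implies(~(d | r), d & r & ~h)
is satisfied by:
  {r: True, d: True}
  {r: True, d: False}
  {d: True, r: False}


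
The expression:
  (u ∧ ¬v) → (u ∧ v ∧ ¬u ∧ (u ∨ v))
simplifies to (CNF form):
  v ∨ ¬u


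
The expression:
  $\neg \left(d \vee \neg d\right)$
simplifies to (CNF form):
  $\text{False}$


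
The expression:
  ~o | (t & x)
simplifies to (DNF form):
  ~o | (t & x)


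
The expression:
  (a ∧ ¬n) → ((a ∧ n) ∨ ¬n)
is always true.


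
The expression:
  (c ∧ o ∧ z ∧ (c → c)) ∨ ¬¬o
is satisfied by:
  {o: True}


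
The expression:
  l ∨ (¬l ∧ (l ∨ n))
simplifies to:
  l ∨ n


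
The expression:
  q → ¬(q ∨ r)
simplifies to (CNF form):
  ¬q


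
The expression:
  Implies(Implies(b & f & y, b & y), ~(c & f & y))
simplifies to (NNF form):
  ~c | ~f | ~y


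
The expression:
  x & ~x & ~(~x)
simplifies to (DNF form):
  False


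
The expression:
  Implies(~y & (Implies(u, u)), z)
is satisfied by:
  {y: True, z: True}
  {y: True, z: False}
  {z: True, y: False}


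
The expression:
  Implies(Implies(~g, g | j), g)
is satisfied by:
  {g: True, j: False}
  {j: False, g: False}
  {j: True, g: True}


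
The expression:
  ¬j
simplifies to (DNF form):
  ¬j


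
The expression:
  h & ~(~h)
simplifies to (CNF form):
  h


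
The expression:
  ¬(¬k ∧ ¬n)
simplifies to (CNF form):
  k ∨ n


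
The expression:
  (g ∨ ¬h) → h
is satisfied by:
  {h: True}


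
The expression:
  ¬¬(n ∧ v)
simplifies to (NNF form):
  n ∧ v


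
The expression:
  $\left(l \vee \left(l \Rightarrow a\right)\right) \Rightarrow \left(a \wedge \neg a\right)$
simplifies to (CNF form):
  $\text{False}$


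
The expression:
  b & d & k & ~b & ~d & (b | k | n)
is never true.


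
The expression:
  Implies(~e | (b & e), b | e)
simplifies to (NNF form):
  b | e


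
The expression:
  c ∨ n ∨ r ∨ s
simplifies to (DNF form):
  c ∨ n ∨ r ∨ s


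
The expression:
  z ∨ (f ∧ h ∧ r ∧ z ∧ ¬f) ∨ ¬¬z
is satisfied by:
  {z: True}


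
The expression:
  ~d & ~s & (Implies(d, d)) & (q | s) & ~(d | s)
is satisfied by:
  {q: True, d: False, s: False}


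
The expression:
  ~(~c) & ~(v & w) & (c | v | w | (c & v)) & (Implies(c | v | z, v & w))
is never true.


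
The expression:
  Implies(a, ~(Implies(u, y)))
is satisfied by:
  {u: True, a: False, y: False}
  {u: False, a: False, y: False}
  {y: True, u: True, a: False}
  {y: True, u: False, a: False}
  {a: True, u: True, y: False}


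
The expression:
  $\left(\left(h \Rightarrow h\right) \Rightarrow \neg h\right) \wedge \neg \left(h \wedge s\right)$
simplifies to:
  $\neg h$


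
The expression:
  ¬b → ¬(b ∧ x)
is always true.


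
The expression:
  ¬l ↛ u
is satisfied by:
  {u: True, l: False}
  {l: False, u: False}
  {l: True, u: True}


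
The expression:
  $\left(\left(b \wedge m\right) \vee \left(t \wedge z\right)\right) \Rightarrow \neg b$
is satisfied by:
  {z: False, m: False, b: False, t: False}
  {t: True, z: False, m: False, b: False}
  {z: True, t: False, m: False, b: False}
  {t: True, z: True, m: False, b: False}
  {m: True, t: False, z: False, b: False}
  {m: True, t: True, z: False, b: False}
  {m: True, z: True, t: False, b: False}
  {t: True, m: True, z: True, b: False}
  {b: True, t: False, z: False, m: False}
  {b: True, t: True, z: False, m: False}
  {b: True, z: True, t: False, m: False}


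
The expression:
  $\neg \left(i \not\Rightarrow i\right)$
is always true.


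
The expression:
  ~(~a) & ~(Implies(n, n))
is never true.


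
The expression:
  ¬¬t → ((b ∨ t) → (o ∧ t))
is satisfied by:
  {o: True, t: False}
  {t: False, o: False}
  {t: True, o: True}


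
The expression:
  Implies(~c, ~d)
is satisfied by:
  {c: True, d: False}
  {d: False, c: False}
  {d: True, c: True}


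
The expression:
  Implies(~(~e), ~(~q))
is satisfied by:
  {q: True, e: False}
  {e: False, q: False}
  {e: True, q: True}


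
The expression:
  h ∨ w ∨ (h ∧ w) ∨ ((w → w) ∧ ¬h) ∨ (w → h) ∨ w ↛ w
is always true.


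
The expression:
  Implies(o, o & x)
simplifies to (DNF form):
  x | ~o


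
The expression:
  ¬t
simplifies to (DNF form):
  ¬t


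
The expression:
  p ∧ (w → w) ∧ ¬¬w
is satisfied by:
  {p: True, w: True}


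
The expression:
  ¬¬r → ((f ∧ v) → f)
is always true.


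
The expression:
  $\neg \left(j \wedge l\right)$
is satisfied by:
  {l: False, j: False}
  {j: True, l: False}
  {l: True, j: False}


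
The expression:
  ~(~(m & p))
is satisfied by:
  {m: True, p: True}


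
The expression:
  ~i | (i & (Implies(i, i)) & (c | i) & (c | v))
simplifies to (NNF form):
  c | v | ~i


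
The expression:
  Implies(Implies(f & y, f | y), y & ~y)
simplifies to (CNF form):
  False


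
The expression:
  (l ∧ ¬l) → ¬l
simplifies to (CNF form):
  True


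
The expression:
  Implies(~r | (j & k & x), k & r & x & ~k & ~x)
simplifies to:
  r & (~j | ~k | ~x)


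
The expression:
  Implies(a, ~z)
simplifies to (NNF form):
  ~a | ~z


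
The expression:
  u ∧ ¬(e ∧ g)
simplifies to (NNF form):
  u ∧ (¬e ∨ ¬g)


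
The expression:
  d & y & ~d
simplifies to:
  False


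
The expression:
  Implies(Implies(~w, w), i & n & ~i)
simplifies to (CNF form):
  ~w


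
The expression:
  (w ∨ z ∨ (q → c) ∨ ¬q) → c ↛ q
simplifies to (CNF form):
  (c ∨ q) ∧ (c ∨ ¬w) ∧ (c ∨ ¬z) ∧ (¬c ∨ ¬q)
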